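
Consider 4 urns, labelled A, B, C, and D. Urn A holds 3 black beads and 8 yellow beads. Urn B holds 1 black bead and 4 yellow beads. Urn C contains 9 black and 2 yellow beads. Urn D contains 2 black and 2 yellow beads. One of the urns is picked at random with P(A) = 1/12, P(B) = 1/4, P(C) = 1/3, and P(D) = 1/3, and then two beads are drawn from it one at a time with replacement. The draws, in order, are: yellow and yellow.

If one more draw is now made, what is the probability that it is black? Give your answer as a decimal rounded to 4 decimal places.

0.3173

Compute the likelihood of the observed sequence for each case: P(data | urn A) = (8/11)(8/11) = 0.52893; P(data | urn B) = (4/5)(4/5) = 0.64; P(data | urn C) = (2/11)(2/11) = 0.033058; P(data | urn D) = (2/4)(2/4) = 0.25.
Multiplying each by its prior: 1/12 · 0.52893 = 0.044077, 1/4 · 0.64 = 0.16, 1/3 · 0.033058 = 0.011019, 1/3 · 0.25 = 0.083333; with total 0.29843.
Normalising, the posterior is P(urn A | data) = 0.1477, P(urn B | data) = 0.53614, P(urn C | data) = 0.036924, P(urn D | data) = 0.27924.
So P(black next | data) = Σ P(black next | H) P(H | data) = (3/11)(0.1477) + (1/5)(0.53614) + (9/11)(0.036924) + (1/2)(0.27924) = 0.31734.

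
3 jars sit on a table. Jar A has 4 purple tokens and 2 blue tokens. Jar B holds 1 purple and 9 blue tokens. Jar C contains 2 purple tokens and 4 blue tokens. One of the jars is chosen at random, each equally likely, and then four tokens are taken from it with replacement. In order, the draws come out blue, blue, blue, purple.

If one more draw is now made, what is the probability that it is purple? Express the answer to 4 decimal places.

0.2886

Under each hypothesis, the probability of the observed sequence is: P(data | jar A) = (2/6)(2/6)(2/6)(4/6) = 0.024691; P(data | jar B) = (9/10)(9/10)(9/10)(1/10) = 0.0729; P(data | jar C) = (4/6)(4/6)(4/6)(2/6) = 0.098765.
The prior-weighted likelihoods are 1/3 · 0.024691 = 0.0082305, 1/3 · 0.0729 = 0.0243, 1/3 · 0.098765 = 0.032922; with total 0.065452.
Normalising, the posterior is P(jar A | data) = 0.12575, P(jar B | data) = 0.37126, P(jar C | data) = 0.50299.
So P(purple next | data) = Σ P(purple next | H) P(H | data) = (2/3)(0.12575) + (1/10)(0.37126) + (1/3)(0.50299) = 0.28862.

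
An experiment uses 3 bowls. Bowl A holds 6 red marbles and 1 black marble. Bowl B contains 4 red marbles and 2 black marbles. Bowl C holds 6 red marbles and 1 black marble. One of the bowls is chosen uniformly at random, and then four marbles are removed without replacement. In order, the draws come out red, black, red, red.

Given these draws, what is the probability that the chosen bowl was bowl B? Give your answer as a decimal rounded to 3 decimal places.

For each hypothesis, P(data | H) works out to: P(data | bowl A) = (6/7)(1/6)(5/5)(4/4) = 1/7; P(data | bowl B) = (4/6)(2/5)(3/4)(2/3) = 2/15; P(data | bowl C) = (6/7)(1/6)(5/5)(4/4) = 1/7.
Weighting by the prior gives 1/3 · 1/7 = 1/21, 1/3 · 2/15 = 2/45, 1/3 · 1/7 = 1/21; with total 44/315.
By Bayes' rule, P(bowl B | data) = (2/45) / (44/315) = 7/22.

0.318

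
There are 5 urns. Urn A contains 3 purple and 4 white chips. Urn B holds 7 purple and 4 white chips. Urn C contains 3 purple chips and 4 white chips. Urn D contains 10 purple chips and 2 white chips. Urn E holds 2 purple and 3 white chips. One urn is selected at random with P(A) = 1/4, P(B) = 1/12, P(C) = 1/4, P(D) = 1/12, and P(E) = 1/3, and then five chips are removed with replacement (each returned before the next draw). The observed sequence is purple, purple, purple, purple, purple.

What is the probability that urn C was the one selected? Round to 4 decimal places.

0.0684

For each hypothesis, P(data | H) works out to: P(data | urn A) = (3/7)(3/7)(3/7)(3/7)(3/7) = 0.014458; P(data | urn B) = (7/11)(7/11)(7/11)(7/11)(7/11) = 0.10436; P(data | urn C) = (3/7)(3/7)(3/7)(3/7)(3/7) = 0.014458; P(data | urn D) = (10/12)(10/12)(10/12)(10/12)(10/12) = 0.40188; P(data | urn E) = (2/5)(2/5)(2/5)(2/5)(2/5) = 0.01024.
The prior-weighted likelihoods are 1/4 · 0.014458 = 0.0036146, 1/12 · 0.10436 = 0.0086965, 1/4 · 0.014458 = 0.0036146, 1/12 · 0.40188 = 0.03349, 1/3 · 0.01024 = 0.0034133; with total 0.052829.
So P(urn C | data) = (0.0036146) / (0.052829) = 0.06842.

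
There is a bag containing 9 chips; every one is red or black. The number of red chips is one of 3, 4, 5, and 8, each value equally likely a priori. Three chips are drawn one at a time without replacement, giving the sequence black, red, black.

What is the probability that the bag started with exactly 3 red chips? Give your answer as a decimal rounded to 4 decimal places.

0.3913

The likelihood of the observed sequence under each hypothesis: P(data | r = 3) = (6/9)(3/8)(5/7) = 0.17857; P(data | r = 4) = (5/9)(4/8)(4/7) = 0.15873; P(data | r = 5) = (4/9)(5/8)(3/7) = 0.11905; P(data | r = 8) = (1/9)(8/8)(0/7) = 0.
Weighting by the prior gives 1/4 · 0.17857 = 0.044643, 1/4 · 0.15873 = 0.039683, 1/4 · 0.11905 = 0.029762, 1/4 · 0 = 0; with total 0.11409.
Hence P(r = 3 | data) = (0.044643) / (0.11409) = 0.3913.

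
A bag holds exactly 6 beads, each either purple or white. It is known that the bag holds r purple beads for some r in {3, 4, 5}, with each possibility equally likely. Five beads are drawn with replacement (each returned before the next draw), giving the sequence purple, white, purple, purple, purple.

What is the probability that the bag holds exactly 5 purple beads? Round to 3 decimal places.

The likelihood of the observed sequence under each hypothesis: P(data | r = 3) = (3/6)(3/6)(3/6)(3/6)(3/6) = 0.03125; P(data | r = 4) = (4/6)(2/6)(4/6)(4/6)(4/6) = 0.065844; P(data | r = 5) = (5/6)(1/6)(5/6)(5/6)(5/6) = 0.080376.
The prior-weighted likelihoods are 1/3 · 0.03125 = 0.010417, 1/3 · 0.065844 = 0.021948, 1/3 · 0.080376 = 0.026792; with total 0.059156.
So P(r = 5 | data) = (0.026792) / (0.059156) = 0.4529.

0.453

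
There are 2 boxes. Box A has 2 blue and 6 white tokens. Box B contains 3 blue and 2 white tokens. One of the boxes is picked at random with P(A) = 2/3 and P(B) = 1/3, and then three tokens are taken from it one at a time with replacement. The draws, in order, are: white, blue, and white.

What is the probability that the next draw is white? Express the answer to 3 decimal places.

The likelihood of the observed sequence under each hypothesis: P(data | box A) = (6/8)(2/8)(6/8) = 0.14062; P(data | box B) = (2/5)(3/5)(2/5) = 0.096.
Weighting by the prior gives 2/3 · 0.14062 = 0.09375, 1/3 · 0.096 = 0.032; with total 0.12575.
The posterior is then P(box A | data) = 0.74553, P(box B | data) = 0.25447.
The predictive probability is P(white next | data) = (3/4)(0.74553) + (2/5)(0.25447) = 0.66093.

0.661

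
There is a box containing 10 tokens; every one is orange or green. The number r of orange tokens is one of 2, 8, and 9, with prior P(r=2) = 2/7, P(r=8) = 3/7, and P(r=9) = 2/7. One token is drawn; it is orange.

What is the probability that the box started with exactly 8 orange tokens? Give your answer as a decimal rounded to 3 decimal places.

Under each hypothesis, the probability of this draw is: P(data | r = 2) = (2/10) = 1/5; P(data | r = 8) = (8/10) = 4/5; P(data | r = 9) = (9/10) = 9/10.
Multiplying each by its prior: 2/7 · 1/5 = 2/35, 3/7 · 4/5 = 12/35, 2/7 · 9/10 = 9/35; these sum to 23/35.
Hence P(r = 8 | data) = (12/35) / (23/35) = 12/23.

0.522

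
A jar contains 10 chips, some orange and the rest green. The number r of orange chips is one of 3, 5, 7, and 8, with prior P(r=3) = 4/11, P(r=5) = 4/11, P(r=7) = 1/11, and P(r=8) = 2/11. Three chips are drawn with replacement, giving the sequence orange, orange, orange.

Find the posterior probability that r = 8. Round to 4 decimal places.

0.5185

For each hypothesis, P(data | H) works out to: P(data | r = 3) = (3/10)(3/10)(3/10) = 0.027; P(data | r = 5) = (5/10)(5/10)(5/10) = 0.125; P(data | r = 7) = (7/10)(7/10)(7/10) = 0.343; P(data | r = 8) = (8/10)(8/10)(8/10) = 0.512.
Multiplying each by its prior: 4/11 · 0.027 = 0.0098182, 4/11 · 0.125 = 0.045455, 1/11 · 0.343 = 0.031182, 2/11 · 0.512 = 0.093091; these sum to 0.17955.
By Bayes' rule, P(r = 8 | data) = (0.093091) / (0.17955) = 0.51848.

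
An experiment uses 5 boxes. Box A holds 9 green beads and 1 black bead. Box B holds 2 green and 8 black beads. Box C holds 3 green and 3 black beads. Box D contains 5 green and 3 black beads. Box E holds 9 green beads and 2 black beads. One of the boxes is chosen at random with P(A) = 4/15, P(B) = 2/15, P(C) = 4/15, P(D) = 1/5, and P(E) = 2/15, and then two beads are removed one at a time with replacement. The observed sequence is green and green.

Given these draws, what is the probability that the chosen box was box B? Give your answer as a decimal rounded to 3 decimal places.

For each hypothesis, P(data | H) works out to: P(data | box A) = (9/10)(9/10) = 0.81; P(data | box B) = (2/10)(2/10) = 0.04; P(data | box C) = (3/6)(3/6) = 0.25; P(data | box D) = (5/8)(5/8) = 0.39062; P(data | box E) = (9/11)(9/11) = 0.66942.
Weighting by the prior gives 4/15 · 0.81 = 0.216, 2/15 · 0.04 = 0.0053333, 4/15 · 0.25 = 0.066667, 1/5 · 0.39062 = 0.078125, 2/15 · 0.66942 = 0.089256; these sum to 0.45538.
By Bayes' rule, P(box B | data) = (0.0053333) / (0.45538) = 0.011712.

0.012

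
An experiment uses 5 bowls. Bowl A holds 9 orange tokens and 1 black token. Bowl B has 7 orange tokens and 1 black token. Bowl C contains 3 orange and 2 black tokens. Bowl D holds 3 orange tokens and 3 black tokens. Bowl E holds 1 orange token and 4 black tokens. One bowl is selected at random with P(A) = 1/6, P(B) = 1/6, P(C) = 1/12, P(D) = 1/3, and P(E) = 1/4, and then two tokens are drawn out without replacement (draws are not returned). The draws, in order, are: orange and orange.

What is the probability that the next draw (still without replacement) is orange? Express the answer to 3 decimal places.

Under each hypothesis, the probability of the observed sequence is: P(data | bowl A) = (9/10)(8/9) = 4/5; P(data | bowl B) = (7/8)(6/7) = 3/4; P(data | bowl C) = (3/5)(2/4) = 3/10; P(data | bowl D) = (3/6)(2/5) = 1/5; P(data | bowl E) = (1/5)(0/4) = 0.
Multiplying each by its prior: 1/6 · 4/5 = 2/15, 1/6 · 3/4 = 1/8, 1/12 · 3/10 = 1/40, 1/3 · 1/5 = 1/15, 1/4 · 0 = 0; summing to 7/20.
Dividing through by the total gives posterior P(bowl A | data) = 8/21, P(bowl B | data) = 5/14, P(bowl C | data) = 1/14, P(bowl D | data) = 4/21, P(bowl E | data) = 0.
So P(orange next | data) = Σ P(orange next | H) P(H | data) = (7/8)(8/21) + (5/6)(5/14) + (1/3)(1/14) + (1/4)(4/21) = 59/84.

0.702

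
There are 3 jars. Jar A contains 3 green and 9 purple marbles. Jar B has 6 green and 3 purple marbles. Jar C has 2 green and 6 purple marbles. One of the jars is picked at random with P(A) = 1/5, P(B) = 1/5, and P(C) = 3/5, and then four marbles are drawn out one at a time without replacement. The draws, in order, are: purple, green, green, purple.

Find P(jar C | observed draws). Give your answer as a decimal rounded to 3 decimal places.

Compute the likelihood of the observed sequence for each case: P(data | jar A) = (9/12)(3/11)(2/10)(8/9) = 0.036364; P(data | jar B) = (3/9)(6/8)(5/7)(2/6) = 0.059524; P(data | jar C) = (6/8)(2/7)(1/6)(5/5) = 0.035714.
The prior-weighted likelihoods are 1/5 · 0.036364 = 0.0072727, 1/5 · 0.059524 = 0.011905, 3/5 · 0.035714 = 0.021429; with total 0.040606.
Therefore the posterior P(jar C | data) = (0.021429) / (0.040606) = 0.52772.

0.528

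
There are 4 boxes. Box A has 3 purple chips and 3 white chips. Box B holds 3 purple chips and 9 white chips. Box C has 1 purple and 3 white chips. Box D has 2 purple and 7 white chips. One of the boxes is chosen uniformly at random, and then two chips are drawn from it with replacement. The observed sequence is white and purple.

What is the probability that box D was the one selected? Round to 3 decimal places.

0.217

Compute the likelihood of the observed sequence for each case: P(data | box A) = (3/6)(3/6) = 0.25; P(data | box B) = (9/12)(3/12) = 0.1875; P(data | box C) = (3/4)(1/4) = 0.1875; P(data | box D) = (7/9)(2/9) = 0.17284.
The prior-weighted likelihoods are 1/4 · 0.25 = 0.0625, 1/4 · 0.1875 = 0.046875, 1/4 · 0.1875 = 0.046875, 1/4 · 0.17284 = 0.04321; with total 0.19946.
Hence P(box D | data) = (0.04321) / (0.19946) = 0.21663.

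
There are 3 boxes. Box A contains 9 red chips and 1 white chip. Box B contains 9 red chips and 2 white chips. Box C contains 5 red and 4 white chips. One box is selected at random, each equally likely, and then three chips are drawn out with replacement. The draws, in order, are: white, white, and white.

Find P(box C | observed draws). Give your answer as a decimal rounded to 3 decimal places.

For each hypothesis, P(data | H) works out to: P(data | box A) = (1/10)(1/10)(1/10) = 0.001; P(data | box B) = (2/11)(2/11)(2/11) = 0.0060105; P(data | box C) = (4/9)(4/9)(4/9) = 0.087791.
Weighting by the prior gives 1/3 · 0.001 = 0.00033333, 1/3 · 0.0060105 = 0.0020035, 1/3 · 0.087791 = 0.029264; summing to 0.031601.
By Bayes' rule, P(box C | data) = (0.029264) / (0.031601) = 0.92605.

0.926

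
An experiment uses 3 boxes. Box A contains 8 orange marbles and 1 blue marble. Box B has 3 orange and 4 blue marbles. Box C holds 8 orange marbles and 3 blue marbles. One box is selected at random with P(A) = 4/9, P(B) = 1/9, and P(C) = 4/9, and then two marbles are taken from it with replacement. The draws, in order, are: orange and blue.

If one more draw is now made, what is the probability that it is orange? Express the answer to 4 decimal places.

0.7208

Under each hypothesis, the probability of the observed sequence is: P(data | box A) = (8/9)(1/9) = 0.098765; P(data | box B) = (3/7)(4/7) = 0.2449; P(data | box C) = (8/11)(3/11) = 0.19835.
Weighting by the prior gives 4/9 · 0.098765 = 0.043896, 1/9 · 0.2449 = 0.027211, 4/9 · 0.19835 = 0.088154; these sum to 0.15926.
The posterior is then P(box A | data) = 0.27562, P(box B | data) = 0.17086, P(box C | data) = 0.55352.
Averaging over the posterior, P(orange next | data) = (8/9)(0.27562) + (3/7)(0.17086) + (8/11)(0.55352) = 0.72078.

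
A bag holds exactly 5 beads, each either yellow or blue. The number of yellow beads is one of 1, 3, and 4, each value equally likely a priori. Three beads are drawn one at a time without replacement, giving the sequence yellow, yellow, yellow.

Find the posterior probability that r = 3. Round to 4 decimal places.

0.2000

For each hypothesis, P(data | H) works out to: P(data | r = 1) = (1/5)(0/4) = 0; P(data | r = 3) = (3/5)(2/4)(1/3) = 1/10; P(data | r = 4) = (4/5)(3/4)(2/3) = 2/5.
Multiplying each by its prior: 1/3 · 0 = 0, 1/3 · 1/10 = 1/30, 1/3 · 2/5 = 2/15; summing to 1/6.
So P(r = 3 | data) = (1/30) / (1/6) = 1/5.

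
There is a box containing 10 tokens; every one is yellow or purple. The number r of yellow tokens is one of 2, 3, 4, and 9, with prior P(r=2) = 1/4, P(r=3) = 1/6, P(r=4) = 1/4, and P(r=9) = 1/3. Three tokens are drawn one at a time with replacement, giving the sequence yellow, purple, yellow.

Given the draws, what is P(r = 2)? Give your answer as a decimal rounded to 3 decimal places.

0.115

Under each hypothesis, the probability of the observed sequence is: P(data | r = 2) = (2/10)(8/10)(2/10) = 0.032; P(data | r = 3) = (3/10)(7/10)(3/10) = 0.063; P(data | r = 4) = (4/10)(6/10)(4/10) = 0.096; P(data | r = 9) = (9/10)(1/10)(9/10) = 0.081.
Multiplying each by its prior: 1/4 · 0.032 = 0.008, 1/6 · 0.063 = 0.0105, 1/4 · 0.096 = 0.024, 1/3 · 0.081 = 0.027; these sum to 0.0695.
Therefore the posterior P(r = 2 | data) = (0.008) / (0.0695) = 0.11511.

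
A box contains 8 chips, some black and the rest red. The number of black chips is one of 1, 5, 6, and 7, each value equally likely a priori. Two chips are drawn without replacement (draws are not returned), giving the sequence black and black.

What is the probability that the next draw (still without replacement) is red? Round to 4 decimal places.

0.2935

Under each hypothesis, the probability of the observed sequence is: P(data | r = 1) = (1/8)(0/7) = 0; P(data | r = 5) = (5/8)(4/7) = 5/14; P(data | r = 6) = (6/8)(5/7) = 15/28; P(data | r = 7) = (7/8)(6/7) = 3/4.
Multiplying each by its prior: 1/4 · 0 = 0, 1/4 · 5/14 = 5/56, 1/4 · 15/28 = 15/112, 1/4 · 3/4 = 3/16; summing to 23/56.
The posterior is then P(r = 1 | data) = 0, P(r = 5 | data) = 5/23, P(r = 6 | data) = 15/46, P(r = 7 | data) = 21/46.
Averaging over the posterior, P(red next | data) = (1/2)(5/23) + (1/3)(15/46) + (1/6)(21/46) = 27/92.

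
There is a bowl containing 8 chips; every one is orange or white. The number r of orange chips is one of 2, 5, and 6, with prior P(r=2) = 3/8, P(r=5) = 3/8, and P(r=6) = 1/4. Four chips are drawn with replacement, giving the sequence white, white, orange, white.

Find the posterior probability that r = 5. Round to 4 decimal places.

The likelihood of the observed sequence under each hypothesis: P(data | r = 2) = (6/8)(6/8)(2/8)(6/8) = 0.10547; P(data | r = 5) = (3/8)(3/8)(5/8)(3/8) = 0.032959; P(data | r = 6) = (2/8)(2/8)(6/8)(2/8) = 0.011719.
Weighting by the prior gives 3/8 · 0.10547 = 0.039551, 3/8 · 0.032959 = 0.01236, 1/4 · 0.011719 = 0.0029297; summing to 0.05484.
Hence P(r = 5 | data) = (0.01236) / (0.05484) = 0.22538.

0.2254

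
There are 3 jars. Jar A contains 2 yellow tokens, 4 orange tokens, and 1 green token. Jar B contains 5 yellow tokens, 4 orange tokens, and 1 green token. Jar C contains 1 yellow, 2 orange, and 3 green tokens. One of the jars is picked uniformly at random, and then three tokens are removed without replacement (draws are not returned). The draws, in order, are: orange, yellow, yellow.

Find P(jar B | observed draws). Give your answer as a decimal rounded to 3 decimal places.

0.745

The likelihood of the observed sequence under each hypothesis: P(data | jar A) = (4/7)(2/6)(1/5) = 4/105; P(data | jar B) = (4/10)(5/9)(4/8) = 1/9; P(data | jar C) = (2/6)(1/5)(0/4) = 0.
The prior-weighted likelihoods are 1/3 · 4/105 = 4/315, 1/3 · 1/9 = 1/27, 1/3 · 0 = 0; these sum to 47/945.
By Bayes' rule, P(jar B | data) = (1/27) / (47/945) = 35/47.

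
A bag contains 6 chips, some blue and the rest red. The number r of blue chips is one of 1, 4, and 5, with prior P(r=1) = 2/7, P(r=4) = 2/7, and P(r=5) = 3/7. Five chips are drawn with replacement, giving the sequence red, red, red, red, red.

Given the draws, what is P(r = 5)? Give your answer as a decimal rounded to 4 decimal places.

0.0005

The likelihood of the observed sequence under each hypothesis: P(data | r = 1) = (5/6)(5/6)(5/6)(5/6)(5/6) = 0.40188; P(data | r = 4) = (2/6)(2/6)(2/6)(2/6)(2/6) = 0.0041152; P(data | r = 5) = (1/6)(1/6)(1/6)(1/6)(1/6) = 0.0001286.
Multiplying each by its prior: 2/7 · 0.40188 = 0.11482, 2/7 · 0.0041152 = 0.0011758, 3/7 · 0.0001286 = 5.5115e-05; summing to 0.11605.
Therefore the posterior P(r = 5 | data) = (5.5115e-05) / (0.11605) = 0.00047491.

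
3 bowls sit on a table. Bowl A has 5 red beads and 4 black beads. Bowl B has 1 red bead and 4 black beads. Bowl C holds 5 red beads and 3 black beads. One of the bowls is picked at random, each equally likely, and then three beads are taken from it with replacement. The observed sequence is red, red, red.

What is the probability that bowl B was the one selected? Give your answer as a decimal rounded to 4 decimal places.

0.0189

For each hypothesis, P(data | H) works out to: P(data | bowl A) = (5/9)(5/9)(5/9) = 0.17147; P(data | bowl B) = (1/5)(1/5)(1/5) = 0.008; P(data | bowl C) = (5/8)(5/8)(5/8) = 0.24414.
Weighting by the prior gives 1/3 · 0.17147 = 0.057156, 1/3 · 0.008 = 0.0026667, 1/3 · 0.24414 = 0.08138; with total 0.1412.
Therefore the posterior P(bowl B | data) = (0.0026667) / (0.1412) = 0.018885.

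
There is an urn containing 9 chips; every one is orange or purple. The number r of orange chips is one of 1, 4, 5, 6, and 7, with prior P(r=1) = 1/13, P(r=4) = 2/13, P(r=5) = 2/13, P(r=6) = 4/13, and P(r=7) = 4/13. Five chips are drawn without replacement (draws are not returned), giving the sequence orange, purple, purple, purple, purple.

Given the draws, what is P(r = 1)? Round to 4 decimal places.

Compute the likelihood of the observed sequence for each case: P(data | r = 1) = (1/9)(8/8)(7/7)(6/6)(5/5) = 1/9; P(data | r = 4) = (4/9)(5/8)(4/7)(3/6)(2/5) = 2/63; P(data | r = 5) = (5/9)(4/8)(3/7)(2/6)(1/5) = 1/126; P(data | r = 6) = (6/9)(3/8)(2/7)(1/6)(0/5) = 0; P(data | r = 7) = (7/9)(2/8)(1/7)(0/6) = 0.
Weighting by the prior gives 1/13 · 1/9 = 1/117, 2/13 · 2/63 = 4/819, 2/13 · 1/126 = 1/819, 4/13 · 0 = 0, 4/13 · 0 = 0; these sum to 4/273.
By Bayes' rule, P(r = 1 | data) = (1/117) / (4/273) = 7/12.

0.5833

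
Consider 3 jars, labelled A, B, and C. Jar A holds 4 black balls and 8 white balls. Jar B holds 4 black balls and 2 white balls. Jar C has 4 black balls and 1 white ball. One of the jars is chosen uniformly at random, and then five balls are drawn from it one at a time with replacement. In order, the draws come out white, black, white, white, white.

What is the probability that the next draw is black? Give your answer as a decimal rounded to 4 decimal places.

The likelihood of the observed sequence under each hypothesis: P(data | jar A) = (8/12)(4/12)(8/12)(8/12)(8/12) = 0.065844; P(data | jar B) = (2/6)(4/6)(2/6)(2/6)(2/6) = 0.0082305; P(data | jar C) = (1/5)(4/5)(1/5)(1/5)(1/5) = 0.00128.
The prior-weighted likelihoods are 1/3 · 0.065844 = 0.021948, 1/3 · 0.0082305 = 0.0027435, 1/3 · 0.00128 = 0.00042667; with total 0.025118.
The posterior is then P(jar A | data) = 0.87379, P(jar B | data) = 0.10922, P(jar C | data) = 0.016986.
So P(black next | data) = Σ P(black next | H) P(H | data) = (1/3)(0.87379) + (2/3)(0.10922) + (4/5)(0.016986) = 0.37767.

0.3777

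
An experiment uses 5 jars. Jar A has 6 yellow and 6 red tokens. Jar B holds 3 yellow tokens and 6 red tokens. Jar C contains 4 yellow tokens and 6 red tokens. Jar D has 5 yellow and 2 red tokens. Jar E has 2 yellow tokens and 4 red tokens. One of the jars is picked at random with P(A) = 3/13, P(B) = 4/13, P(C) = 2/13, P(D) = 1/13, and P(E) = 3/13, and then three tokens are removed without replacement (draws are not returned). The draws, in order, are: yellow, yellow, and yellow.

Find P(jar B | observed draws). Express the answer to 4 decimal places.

0.0708

For each hypothesis, P(data | H) works out to: P(data | jar A) = (6/12)(5/11)(4/10) = 1/11; P(data | jar B) = (3/9)(2/8)(1/7) = 1/84; P(data | jar C) = (4/10)(3/9)(2/8) = 1/30; P(data | jar D) = (5/7)(4/6)(3/5) = 2/7; P(data | jar E) = (2/6)(1/5)(0/4) = 0.
Multiplying each by its prior: 3/13 · 1/11 = 3/143, 4/13 · 1/84 = 1/273, 2/13 · 1/30 = 1/195, 1/13 · 2/7 = 2/91, 3/13 · 0 = 0; summing to 37/715.
Therefore the posterior P(jar B | data) = (1/273) / (37/715) = 55/777.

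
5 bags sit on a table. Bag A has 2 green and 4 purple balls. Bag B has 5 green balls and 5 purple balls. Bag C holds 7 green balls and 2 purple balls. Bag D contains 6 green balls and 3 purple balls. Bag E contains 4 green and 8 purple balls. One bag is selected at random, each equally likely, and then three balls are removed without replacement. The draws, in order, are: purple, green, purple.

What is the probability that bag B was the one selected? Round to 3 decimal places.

The likelihood of the observed sequence under each hypothesis: P(data | bag A) = (4/6)(2/5)(3/4) = 0.2; P(data | bag B) = (5/10)(5/9)(4/8) = 0.13889; P(data | bag C) = (2/9)(7/8)(1/7) = 0.027778; P(data | bag D) = (3/9)(6/8)(2/7) = 0.071429; P(data | bag E) = (8/12)(4/11)(7/10) = 0.1697.
Multiplying each by its prior: 1/5 · 0.2 = 0.04, 1/5 · 0.13889 = 0.027778, 1/5 · 0.027778 = 0.0055556, 1/5 · 0.071429 = 0.014286, 1/5 · 0.1697 = 0.033939; summing to 0.12156.
So P(bag B | data) = (0.027778) / (0.12156) = 0.22851.

0.229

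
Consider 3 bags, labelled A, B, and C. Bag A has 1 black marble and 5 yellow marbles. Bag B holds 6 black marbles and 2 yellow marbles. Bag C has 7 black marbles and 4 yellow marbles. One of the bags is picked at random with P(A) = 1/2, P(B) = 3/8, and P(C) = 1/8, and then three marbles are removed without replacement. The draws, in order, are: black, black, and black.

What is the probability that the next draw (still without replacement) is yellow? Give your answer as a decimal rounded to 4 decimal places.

0.4165

Under each hypothesis, the probability of the observed sequence is: P(data | bag A) = (1/6)(0/5) = 0; P(data | bag B) = (6/8)(5/7)(4/6) = 0.35714; P(data | bag C) = (7/11)(6/10)(5/9) = 0.21212.
The prior-weighted likelihoods are 1/2 · 0 = 0, 3/8 · 0.35714 = 0.13393, 1/8 · 0.21212 = 0.026515; with total 0.16044.
The posterior is then P(bag A | data) = 0, P(bag B | data) = 0.83474, P(bag C | data) = 0.16526.
Averaging over the posterior, P(yellow next | data) = (2/5)(0.83474) + (1/2)(0.16526) = 0.41653.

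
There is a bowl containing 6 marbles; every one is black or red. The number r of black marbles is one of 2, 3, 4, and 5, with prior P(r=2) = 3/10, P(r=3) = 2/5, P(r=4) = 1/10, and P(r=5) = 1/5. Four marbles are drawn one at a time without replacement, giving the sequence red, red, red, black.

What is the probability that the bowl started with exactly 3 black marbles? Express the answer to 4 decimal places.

Compute the likelihood of the observed sequence for each case: P(data | r = 2) = (4/6)(3/5)(2/4)(2/3) = 2/15; P(data | r = 3) = (3/6)(2/5)(1/4)(3/3) = 1/20; P(data | r = 4) = (2/6)(1/5)(0/4) = 0; P(data | r = 5) = (1/6)(0/5) = 0.
Weighting by the prior gives 3/10 · 2/15 = 1/25, 2/5 · 1/20 = 1/50, 1/10 · 0 = 0, 1/5 · 0 = 0; summing to 3/50.
By Bayes' rule, P(r = 3 | data) = (1/50) / (3/50) = 1/3.

0.3333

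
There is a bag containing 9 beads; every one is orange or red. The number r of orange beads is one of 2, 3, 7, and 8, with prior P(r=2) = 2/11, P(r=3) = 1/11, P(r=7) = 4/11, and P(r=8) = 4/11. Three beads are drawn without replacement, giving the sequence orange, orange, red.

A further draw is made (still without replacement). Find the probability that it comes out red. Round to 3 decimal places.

The likelihood of the observed sequence under each hypothesis: P(data | r = 2) = (2/9)(1/8)(7/7) = 1/36; P(data | r = 3) = (3/9)(2/8)(6/7) = 1/14; P(data | r = 7) = (7/9)(6/8)(2/7) = 1/6; P(data | r = 8) = (8/9)(7/8)(1/7) = 1/9.
The prior-weighted likelihoods are 2/11 · 1/36 = 1/198, 1/11 · 1/14 = 1/154, 4/11 · 1/6 = 2/33, 4/11 · 1/9 = 4/99; summing to 26/231.
Normalising, the posterior is P(r = 2 | data) = 7/156, P(r = 3 | data) = 3/52, P(r = 7 | data) = 7/13, P(r = 8 | data) = 14/39.
So P(red next | data) = Σ P(red next | H) P(H | data) = (1)(7/156) + (5/6)(3/52) + (1/6)(7/13) + (0)(14/39) = 19/104.

0.183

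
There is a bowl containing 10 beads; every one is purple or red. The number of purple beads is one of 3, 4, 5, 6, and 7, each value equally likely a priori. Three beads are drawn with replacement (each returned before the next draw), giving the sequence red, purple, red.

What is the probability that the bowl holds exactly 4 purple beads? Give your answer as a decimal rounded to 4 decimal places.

0.2504

Under each hypothesis, the probability of the observed sequence is: P(data | r = 3) = (7/10)(3/10)(7/10) = 0.147; P(data | r = 4) = (6/10)(4/10)(6/10) = 0.144; P(data | r = 5) = (5/10)(5/10)(5/10) = 0.125; P(data | r = 6) = (4/10)(6/10)(4/10) = 0.096; P(data | r = 7) = (3/10)(7/10)(3/10) = 0.063.
Multiplying each by its prior: 1/5 · 0.147 = 0.0294, 1/5 · 0.144 = 0.0288, 1/5 · 0.125 = 0.025, 1/5 · 0.096 = 0.0192, 1/5 · 0.063 = 0.0126; with total 0.115.
So P(r = 4 | data) = (0.0288) / (0.115) = 0.25043.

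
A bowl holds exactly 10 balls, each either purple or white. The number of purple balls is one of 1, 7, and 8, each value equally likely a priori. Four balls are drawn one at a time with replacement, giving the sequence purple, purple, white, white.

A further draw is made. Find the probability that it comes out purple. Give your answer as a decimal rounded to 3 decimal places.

Compute the likelihood of the observed sequence for each case: P(data | r = 1) = (1/10)(1/10)(9/10)(9/10) = 0.0081; P(data | r = 7) = (7/10)(7/10)(3/10)(3/10) = 0.0441; P(data | r = 8) = (8/10)(8/10)(2/10)(2/10) = 0.0256.
Weighting by the prior gives 1/3 · 0.0081 = 0.0027, 1/3 · 0.0441 = 0.0147, 1/3 · 0.0256 = 0.0085333; summing to 0.025933.
Normalising, the posterior is P(r = 1 | data) = 0.10411, P(r = 7 | data) = 0.56684, P(r = 8 | data) = 0.32905.
Averaging over the posterior, P(purple next | data) = (1/10)(0.10411) + (7/10)(0.56684) + (4/5)(0.32905) = 0.67044.

0.670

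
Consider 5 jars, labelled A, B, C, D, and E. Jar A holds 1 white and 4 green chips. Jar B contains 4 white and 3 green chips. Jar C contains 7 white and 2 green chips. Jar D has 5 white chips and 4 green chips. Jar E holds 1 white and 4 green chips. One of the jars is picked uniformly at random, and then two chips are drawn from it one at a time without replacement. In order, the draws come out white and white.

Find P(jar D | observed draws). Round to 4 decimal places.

0.2422

Compute the likelihood of the observed sequence for each case: P(data | jar A) = (1/5)(0/4) = 0; P(data | jar B) = (4/7)(3/6) = 0.28571; P(data | jar C) = (7/9)(6/8) = 0.58333; P(data | jar D) = (5/9)(4/8) = 0.27778; P(data | jar E) = (1/5)(0/4) = 0.
The prior-weighted likelihoods are 1/5 · 0 = 0, 1/5 · 0.28571 = 0.057143, 1/5 · 0.58333 = 0.11667, 1/5 · 0.27778 = 0.055556, 1/5 · 0 = 0; these sum to 0.22937.
Therefore the posterior P(jar D | data) = (0.055556) / (0.22937) = 0.24221.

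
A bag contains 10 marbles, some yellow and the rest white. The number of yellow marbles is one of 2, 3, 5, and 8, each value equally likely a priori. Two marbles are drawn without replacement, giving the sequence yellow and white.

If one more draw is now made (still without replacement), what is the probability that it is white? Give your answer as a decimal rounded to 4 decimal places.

0.5673

The likelihood of the observed sequence under each hypothesis: P(data | r = 2) = (2/10)(8/9) = 8/45; P(data | r = 3) = (3/10)(7/9) = 7/30; P(data | r = 5) = (5/10)(5/9) = 5/18; P(data | r = 8) = (8/10)(2/9) = 8/45.
Multiplying each by its prior: 1/4 · 8/45 = 2/45, 1/4 · 7/30 = 7/120, 1/4 · 5/18 = 5/72, 1/4 · 8/45 = 2/45; summing to 13/60.
Normalising, the posterior is P(r = 2 | data) = 8/39, P(r = 3 | data) = 7/26, P(r = 5 | data) = 25/78, P(r = 8 | data) = 8/39.
Averaging over the posterior, P(white next | data) = (7/8)(8/39) + (3/4)(7/26) + (1/2)(25/78) + (1/8)(8/39) = 59/104.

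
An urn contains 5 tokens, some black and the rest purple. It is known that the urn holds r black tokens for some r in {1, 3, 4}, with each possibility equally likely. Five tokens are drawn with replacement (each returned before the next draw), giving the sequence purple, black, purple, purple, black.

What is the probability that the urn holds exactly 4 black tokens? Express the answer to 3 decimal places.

Compute the likelihood of the observed sequence for each case: P(data | r = 1) = (4/5)(1/5)(4/5)(4/5)(1/5) = 0.02048; P(data | r = 3) = (2/5)(3/5)(2/5)(2/5)(3/5) = 0.02304; P(data | r = 4) = (1/5)(4/5)(1/5)(1/5)(4/5) = 0.00512.
Weighting by the prior gives 1/3 · 0.02048 = 0.0068267, 1/3 · 0.02304 = 0.00768, 1/3 · 0.00512 = 0.0017067; with total 0.016213.
So P(r = 4 | data) = (0.0017067) / (0.016213) = 0.10526.

0.105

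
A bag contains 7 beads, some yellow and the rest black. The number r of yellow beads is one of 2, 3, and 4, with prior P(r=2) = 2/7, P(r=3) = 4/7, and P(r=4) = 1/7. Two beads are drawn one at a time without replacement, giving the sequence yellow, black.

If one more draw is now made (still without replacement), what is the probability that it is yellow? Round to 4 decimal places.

For each hypothesis, P(data | H) works out to: P(data | r = 2) = (2/7)(5/6) = 5/21; P(data | r = 3) = (3/7)(4/6) = 2/7; P(data | r = 4) = (4/7)(3/6) = 2/7.
Multiplying each by its prior: 2/7 · 5/21 = 10/147, 4/7 · 2/7 = 8/49, 1/7 · 2/7 = 2/49; with total 40/147.
The posterior is then P(r = 2 | data) = 1/4, P(r = 3 | data) = 3/5, P(r = 4 | data) = 3/20.
The predictive probability is P(yellow next | data) = (1/5)(1/4) + (2/5)(3/5) + (3/5)(3/20) = 19/50.

0.3800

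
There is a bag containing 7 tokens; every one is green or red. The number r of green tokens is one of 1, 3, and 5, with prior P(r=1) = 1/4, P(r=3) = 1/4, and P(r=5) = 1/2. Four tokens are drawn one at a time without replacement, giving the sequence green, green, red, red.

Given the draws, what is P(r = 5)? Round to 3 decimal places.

0.526

The likelihood of the observed sequence under each hypothesis: P(data | r = 1) = (1/7)(0/6) = 0; P(data | r = 3) = (3/7)(2/6)(4/5)(3/4) = 3/35; P(data | r = 5) = (5/7)(4/6)(2/5)(1/4) = 1/21.
Multiplying each by its prior: 1/4 · 0 = 0, 1/4 · 3/35 = 3/140, 1/2 · 1/21 = 1/42; these sum to 19/420.
So P(r = 5 | data) = (1/42) / (19/420) = 10/19.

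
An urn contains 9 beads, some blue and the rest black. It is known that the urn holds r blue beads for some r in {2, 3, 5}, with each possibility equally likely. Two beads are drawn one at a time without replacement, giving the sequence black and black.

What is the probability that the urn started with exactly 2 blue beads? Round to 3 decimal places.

Compute the likelihood of the observed sequence for each case: P(data | r = 2) = (7/9)(6/8) = 7/12; P(data | r = 3) = (6/9)(5/8) = 5/12; P(data | r = 5) = (4/9)(3/8) = 1/6.
The prior-weighted likelihoods are 1/3 · 7/12 = 7/36, 1/3 · 5/12 = 5/36, 1/3 · 1/6 = 1/18; summing to 7/18.
Hence P(r = 2 | data) = (7/36) / (7/18) = 1/2.

0.500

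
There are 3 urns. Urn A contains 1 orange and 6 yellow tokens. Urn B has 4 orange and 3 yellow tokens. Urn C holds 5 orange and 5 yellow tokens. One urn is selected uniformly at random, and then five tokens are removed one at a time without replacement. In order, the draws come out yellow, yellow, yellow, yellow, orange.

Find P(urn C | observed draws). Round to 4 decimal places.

0.1220

Compute the likelihood of the observed sequence for each case: P(data | urn A) = (6/7)(5/6)(4/5)(3/4)(1/3) = 1/7; P(data | urn B) = (3/7)(2/6)(1/5)(0/4) = 0; P(data | urn C) = (5/10)(4/9)(3/8)(2/7)(5/6) = 5/252.
Weighting by the prior gives 1/3 · 1/7 = 1/21, 1/3 · 0 = 0, 1/3 · 5/252 = 5/756; these sum to 41/756.
So P(urn C | data) = (5/756) / (41/756) = 5/41.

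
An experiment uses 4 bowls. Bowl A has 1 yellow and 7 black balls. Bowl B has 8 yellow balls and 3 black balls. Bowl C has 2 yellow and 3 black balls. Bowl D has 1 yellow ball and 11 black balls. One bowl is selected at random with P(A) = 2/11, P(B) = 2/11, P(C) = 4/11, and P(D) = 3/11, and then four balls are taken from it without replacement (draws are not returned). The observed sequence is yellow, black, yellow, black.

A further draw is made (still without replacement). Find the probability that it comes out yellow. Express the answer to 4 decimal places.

Compute the likelihood of the observed sequence for each case: P(data | bowl A) = (1/8)(7/7)(0/6) = 0; P(data | bowl B) = (8/11)(3/10)(7/9)(2/8) = 0.042424; P(data | bowl C) = (2/5)(3/4)(1/3)(2/2) = 0.1; P(data | bowl D) = (1/12)(11/11)(0/10) = 0.
Multiplying each by its prior: 2/11 · 0 = 0, 2/11 · 0.042424 = 0.0077135, 4/11 · 0.1 = 0.036364, 3/11 · 0 = 0; with total 0.044077.
Dividing through by the total gives posterior P(bowl A | data) = 0, P(bowl B | data) = 0.175, P(bowl C | data) = 0.825, P(bowl D | data) = 0.
Averaging over the posterior, P(yellow next | data) = (6/7)(0.175) + (0)(0.825) = 0.15.

0.1500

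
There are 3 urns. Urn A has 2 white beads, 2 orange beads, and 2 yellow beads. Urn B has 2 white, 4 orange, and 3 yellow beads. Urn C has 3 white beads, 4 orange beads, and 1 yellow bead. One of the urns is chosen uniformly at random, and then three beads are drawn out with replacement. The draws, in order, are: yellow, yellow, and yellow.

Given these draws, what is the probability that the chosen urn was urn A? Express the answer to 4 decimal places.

0.4872

The likelihood of the observed sequence under each hypothesis: P(data | urn A) = (2/6)(2/6)(2/6) = 0.037037; P(data | urn B) = (3/9)(3/9)(3/9) = 0.037037; P(data | urn C) = (1/8)(1/8)(1/8) = 0.0019531.
Multiplying each by its prior: 1/3 · 0.037037 = 0.012346, 1/3 · 0.037037 = 0.012346, 1/3 · 0.0019531 = 0.00065104; summing to 0.025342.
Therefore the posterior P(urn A | data) = (0.012346) / (0.025342) = 0.48716.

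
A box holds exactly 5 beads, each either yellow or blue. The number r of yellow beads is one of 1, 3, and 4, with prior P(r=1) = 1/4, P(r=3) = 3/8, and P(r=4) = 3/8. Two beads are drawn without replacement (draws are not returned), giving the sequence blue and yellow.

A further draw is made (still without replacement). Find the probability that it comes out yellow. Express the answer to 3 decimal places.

0.632

Under each hypothesis, the probability of the observed sequence is: P(data | r = 1) = (4/5)(1/4) = 1/5; P(data | r = 3) = (2/5)(3/4) = 3/10; P(data | r = 4) = (1/5)(4/4) = 1/5.
Multiplying each by its prior: 1/4 · 1/5 = 1/20, 3/8 · 3/10 = 9/80, 3/8 · 1/5 = 3/40; summing to 19/80.
The posterior is then P(r = 1 | data) = 4/19, P(r = 3 | data) = 9/19, P(r = 4 | data) = 6/19.
The predictive probability is P(yellow next | data) = (0)(4/19) + (2/3)(9/19) + (1)(6/19) = 12/19.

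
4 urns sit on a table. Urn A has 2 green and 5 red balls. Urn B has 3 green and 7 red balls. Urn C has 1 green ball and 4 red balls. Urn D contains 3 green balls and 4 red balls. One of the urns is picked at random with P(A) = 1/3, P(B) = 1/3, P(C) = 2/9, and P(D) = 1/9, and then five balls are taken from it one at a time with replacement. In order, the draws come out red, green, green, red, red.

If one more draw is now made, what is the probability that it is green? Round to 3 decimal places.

0.296

Under each hypothesis, the probability of the observed sequence is: P(data | urn A) = (5/7)(2/7)(2/7)(5/7)(5/7) = 0.02975; P(data | urn B) = (7/10)(3/10)(3/10)(7/10)(7/10) = 0.03087; P(data | urn C) = (4/5)(1/5)(1/5)(4/5)(4/5) = 0.02048; P(data | urn D) = (4/7)(3/7)(3/7)(4/7)(4/7) = 0.034271.
The prior-weighted likelihoods are 1/3 · 0.02975 = 0.0099165, 1/3 · 0.03087 = 0.01029, 2/9 · 0.02048 = 0.0045511, 1/9 · 0.034271 = 0.0038079; these sum to 0.028566.
The posterior is then P(urn A | data) = 0.34715, P(urn B | data) = 0.36022, P(urn C | data) = 0.15932, P(urn D | data) = 0.13331.
Averaging over the posterior, P(green next | data) = (2/7)(0.34715) + (3/10)(0.36022) + (1/5)(0.15932) + (3/7)(0.13331) = 0.29625.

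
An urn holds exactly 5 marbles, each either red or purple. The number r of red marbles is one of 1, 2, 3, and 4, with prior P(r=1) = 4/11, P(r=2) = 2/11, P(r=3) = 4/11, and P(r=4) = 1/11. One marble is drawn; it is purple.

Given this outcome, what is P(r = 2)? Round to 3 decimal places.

0.194

Compute the likelihood of this draw for each case: P(data | r = 1) = (4/5) = 4/5; P(data | r = 2) = (3/5) = 3/5; P(data | r = 3) = (2/5) = 2/5; P(data | r = 4) = (1/5) = 1/5.
Multiplying each by its prior: 4/11 · 4/5 = 16/55, 2/11 · 3/5 = 6/55, 4/11 · 2/5 = 8/55, 1/11 · 1/5 = 1/55; these sum to 31/55.
Therefore the posterior P(r = 2 | data) = (6/55) / (31/55) = 6/31.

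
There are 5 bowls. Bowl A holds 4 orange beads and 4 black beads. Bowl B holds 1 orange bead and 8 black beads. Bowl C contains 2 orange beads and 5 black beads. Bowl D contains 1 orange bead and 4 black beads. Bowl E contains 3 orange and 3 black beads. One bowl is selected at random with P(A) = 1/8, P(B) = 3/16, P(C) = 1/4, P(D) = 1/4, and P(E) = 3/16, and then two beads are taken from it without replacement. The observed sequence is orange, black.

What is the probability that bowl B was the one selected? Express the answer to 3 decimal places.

0.094

Under each hypothesis, the probability of the observed sequence is: P(data | bowl A) = (4/8)(4/7) = 0.28571; P(data | bowl B) = (1/9)(8/8) = 0.11111; P(data | bowl C) = (2/7)(5/6) = 0.2381; P(data | bowl D) = (1/5)(4/4) = 0.2; P(data | bowl E) = (3/6)(3/5) = 0.3.
The prior-weighted likelihoods are 1/8 · 0.28571 = 0.035714, 3/16 · 0.11111 = 0.020833, 1/4 · 0.2381 = 0.059524, 1/4 · 0.2 = 0.05, 3/16 · 0.3 = 0.05625; with total 0.22232.
By Bayes' rule, P(bowl B | data) = (0.020833) / (0.22232) = 0.093708.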